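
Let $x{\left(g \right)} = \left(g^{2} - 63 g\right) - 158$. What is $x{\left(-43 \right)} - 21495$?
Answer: $-17095$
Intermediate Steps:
$x{\left(g \right)} = -158 + g^{2} - 63 g$
$x{\left(-43 \right)} - 21495 = \left(-158 + \left(-43\right)^{2} - -2709\right) - 21495 = \left(-158 + 1849 + 2709\right) - 21495 = 4400 - 21495 = -17095$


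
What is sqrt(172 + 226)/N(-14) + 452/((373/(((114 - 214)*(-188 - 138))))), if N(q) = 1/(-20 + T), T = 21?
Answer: 14735200/373 + sqrt(398) ≈ 39525.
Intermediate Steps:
N(q) = 1 (N(q) = 1/(-20 + 21) = 1/1 = 1)
sqrt(172 + 226)/N(-14) + 452/((373/(((114 - 214)*(-188 - 138))))) = sqrt(172 + 226)/1 + 452/((373/(((114 - 214)*(-188 - 138))))) = sqrt(398)*1 + 452/((373/((-100*(-326))))) = sqrt(398) + 452/((373/32600)) = sqrt(398) + 452/((373*(1/32600))) = sqrt(398) + 452/(373/32600) = sqrt(398) + 452*(32600/373) = sqrt(398) + 14735200/373 = 14735200/373 + sqrt(398)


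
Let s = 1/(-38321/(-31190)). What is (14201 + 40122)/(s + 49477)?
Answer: 2081711683/1896039307 ≈ 1.0979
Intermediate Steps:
s = 31190/38321 (s = 1/(-38321*(-1/31190)) = 1/(38321/31190) = 31190/38321 ≈ 0.81391)
(14201 + 40122)/(s + 49477) = (14201 + 40122)/(31190/38321 + 49477) = 54323/(1896039307/38321) = 54323*(38321/1896039307) = 2081711683/1896039307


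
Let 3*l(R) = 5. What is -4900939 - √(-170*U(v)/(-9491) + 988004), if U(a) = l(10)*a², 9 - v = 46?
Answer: -4900939 - √801019563705366/28473 ≈ -4.9019e+6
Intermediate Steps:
v = -37 (v = 9 - 1*46 = 9 - 46 = -37)
l(R) = 5/3 (l(R) = (⅓)*5 = 5/3)
U(a) = 5*a²/3
-4900939 - √(-170*U(v)/(-9491) + 988004) = -4900939 - √(-170*(5/3)*(-37)²/(-9491) + 988004) = -4900939 - √(-170*(5/3)*1369*(-1)/9491 + 988004) = -4900939 - √(-1163650*(-1)/(3*9491) + 988004) = -4900939 - √(-170*(-6845/28473) + 988004) = -4900939 - √(1163650/28473 + 988004) = -4900939 - √(28132601542/28473) = -4900939 - √801019563705366/28473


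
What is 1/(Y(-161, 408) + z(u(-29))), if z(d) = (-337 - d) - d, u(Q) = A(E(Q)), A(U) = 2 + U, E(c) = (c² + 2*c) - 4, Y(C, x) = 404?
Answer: -1/1495 ≈ -0.00066890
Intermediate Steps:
E(c) = -4 + c² + 2*c
u(Q) = -2 + Q² + 2*Q (u(Q) = 2 + (-4 + Q² + 2*Q) = -2 + Q² + 2*Q)
z(d) = -337 - 2*d
1/(Y(-161, 408) + z(u(-29))) = 1/(404 + (-337 - 2*(-2 + (-29)² + 2*(-29)))) = 1/(404 + (-337 - 2*(-2 + 841 - 58))) = 1/(404 + (-337 - 2*781)) = 1/(404 + (-337 - 1562)) = 1/(404 - 1899) = 1/(-1495) = -1/1495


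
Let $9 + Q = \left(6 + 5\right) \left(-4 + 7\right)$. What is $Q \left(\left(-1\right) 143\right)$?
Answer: $-3432$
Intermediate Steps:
$Q = 24$ ($Q = -9 + \left(6 + 5\right) \left(-4 + 7\right) = -9 + 11 \cdot 3 = -9 + 33 = 24$)
$Q \left(\left(-1\right) 143\right) = 24 \left(\left(-1\right) 143\right) = 24 \left(-143\right) = -3432$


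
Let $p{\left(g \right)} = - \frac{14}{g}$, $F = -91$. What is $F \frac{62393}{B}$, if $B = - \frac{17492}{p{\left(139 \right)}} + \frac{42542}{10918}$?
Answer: $- \frac{216964357519}{6636622443} \approx -32.692$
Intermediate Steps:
$B = \frac{6636622443}{38213}$ ($B = - \frac{17492}{\left(-14\right) \frac{1}{139}} + \frac{42542}{10918} = - \frac{17492}{\left(-14\right) \frac{1}{139}} + 42542 \cdot \frac{1}{10918} = - \frac{17492}{- \frac{14}{139}} + \frac{21271}{5459} = \left(-17492\right) \left(- \frac{139}{14}\right) + \frac{21271}{5459} = \frac{1215694}{7} + \frac{21271}{5459} = \frac{6636622443}{38213} \approx 1.7367 \cdot 10^{5}$)
$F \frac{62393}{B} = - 91 \frac{62393}{\frac{6636622443}{38213}} = - 91 \cdot 62393 \cdot \frac{38213}{6636622443} = \left(-91\right) \frac{2384223709}{6636622443} = - \frac{216964357519}{6636622443}$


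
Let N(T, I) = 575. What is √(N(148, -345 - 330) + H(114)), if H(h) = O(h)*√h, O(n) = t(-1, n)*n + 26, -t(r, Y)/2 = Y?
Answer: √(575 - 25966*√114) ≈ 525.99*I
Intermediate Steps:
t(r, Y) = -2*Y
O(n) = 26 - 2*n² (O(n) = (-2*n)*n + 26 = -2*n² + 26 = 26 - 2*n²)
H(h) = √h*(26 - 2*h²) (H(h) = (26 - 2*h²)*√h = √h*(26 - 2*h²))
√(N(148, -345 - 330) + H(114)) = √(575 + 2*√114*(13 - 1*114²)) = √(575 + 2*√114*(13 - 1*12996)) = √(575 + 2*√114*(13 - 12996)) = √(575 + 2*√114*(-12983)) = √(575 - 25966*√114)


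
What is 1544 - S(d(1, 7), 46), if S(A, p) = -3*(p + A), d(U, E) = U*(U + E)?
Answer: 1706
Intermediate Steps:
d(U, E) = U*(E + U)
S(A, p) = -3*A - 3*p (S(A, p) = -3*(A + p) = -3*A - 3*p)
1544 - S(d(1, 7), 46) = 1544 - (-3*(7 + 1) - 3*46) = 1544 - (-3*8 - 138) = 1544 - (-24 - 138) = 1544 - 1*(-162) = 1544 + 162 = 1706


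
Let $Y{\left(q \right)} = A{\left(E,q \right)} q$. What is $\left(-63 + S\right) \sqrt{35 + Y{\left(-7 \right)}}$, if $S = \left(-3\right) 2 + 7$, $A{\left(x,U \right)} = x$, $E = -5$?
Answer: $- 62 \sqrt{70} \approx -518.73$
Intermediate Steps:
$Y{\left(q \right)} = - 5 q$
$S = 1$ ($S = -6 + 7 = 1$)
$\left(-63 + S\right) \sqrt{35 + Y{\left(-7 \right)}} = \left(-63 + 1\right) \sqrt{35 - -35} = - 62 \sqrt{35 + 35} = - 62 \sqrt{70}$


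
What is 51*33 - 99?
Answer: 1584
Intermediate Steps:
51*33 - 99 = 1683 - 99 = 1584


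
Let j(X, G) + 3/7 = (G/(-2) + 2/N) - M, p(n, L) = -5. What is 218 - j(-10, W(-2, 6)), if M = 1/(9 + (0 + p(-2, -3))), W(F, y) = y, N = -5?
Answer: 31091/140 ≈ 222.08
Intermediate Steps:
M = ¼ (M = 1/(9 + (0 - 5)) = 1/(9 - 5) = 1/4 = ¼ ≈ 0.25000)
j(X, G) = -151/140 - G/2 (j(X, G) = -3/7 + ((G/(-2) + 2/(-5)) - 1*¼) = -3/7 + ((G*(-½) + 2*(-⅕)) - ¼) = -3/7 + ((-G/2 - ⅖) - ¼) = -3/7 + ((-⅖ - G/2) - ¼) = -3/7 + (-13/20 - G/2) = -151/140 - G/2)
218 - j(-10, W(-2, 6)) = 218 - (-151/140 - ½*6) = 218 - (-151/140 - 3) = 218 - 1*(-571/140) = 218 + 571/140 = 31091/140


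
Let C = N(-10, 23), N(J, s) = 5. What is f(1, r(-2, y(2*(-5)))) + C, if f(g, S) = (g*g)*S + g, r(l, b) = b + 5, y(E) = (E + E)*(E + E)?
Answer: 411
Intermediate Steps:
y(E) = 4*E² (y(E) = (2*E)*(2*E) = 4*E²)
r(l, b) = 5 + b
f(g, S) = g + S*g² (f(g, S) = g²*S + g = S*g² + g = g + S*g²)
C = 5
f(1, r(-2, y(2*(-5)))) + C = 1*(1 + (5 + 4*(2*(-5))²)*1) + 5 = 1*(1 + (5 + 4*(-10)²)*1) + 5 = 1*(1 + (5 + 4*100)*1) + 5 = 1*(1 + (5 + 400)*1) + 5 = 1*(1 + 405*1) + 5 = 1*(1 + 405) + 5 = 1*406 + 5 = 406 + 5 = 411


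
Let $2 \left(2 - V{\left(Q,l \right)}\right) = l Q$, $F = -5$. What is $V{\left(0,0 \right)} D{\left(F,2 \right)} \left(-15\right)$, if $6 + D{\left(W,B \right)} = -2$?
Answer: $240$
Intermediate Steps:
$D{\left(W,B \right)} = -8$ ($D{\left(W,B \right)} = -6 - 2 = -8$)
$V{\left(Q,l \right)} = 2 - \frac{Q l}{2}$ ($V{\left(Q,l \right)} = 2 - \frac{l Q}{2} = 2 - \frac{Q l}{2}$)
$V{\left(0,0 \right)} D{\left(F,2 \right)} \left(-15\right) = \left(2 - 0 \cdot 0\right) \left(-8\right) \left(-15\right) = \left(2 + 0\right) \left(-8\right) \left(-15\right) = 2 \left(-8\right) \left(-15\right) = \left(-16\right) \left(-15\right) = 240$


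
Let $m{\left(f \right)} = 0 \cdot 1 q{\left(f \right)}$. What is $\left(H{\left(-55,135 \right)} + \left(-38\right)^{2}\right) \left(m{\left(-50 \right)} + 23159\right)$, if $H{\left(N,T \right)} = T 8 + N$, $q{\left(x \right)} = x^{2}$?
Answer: $57179571$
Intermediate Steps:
$H{\left(N,T \right)} = N + 8 T$ ($H{\left(N,T \right)} = 8 T + N = N + 8 T$)
$m{\left(f \right)} = 0$ ($m{\left(f \right)} = 0 \cdot 1 f^{2} = 0 f^{2} = 0$)
$\left(H{\left(-55,135 \right)} + \left(-38\right)^{2}\right) \left(m{\left(-50 \right)} + 23159\right) = \left(\left(-55 + 8 \cdot 135\right) + \left(-38\right)^{2}\right) \left(0 + 23159\right) = \left(\left(-55 + 1080\right) + 1444\right) 23159 = \left(1025 + 1444\right) 23159 = 2469 \cdot 23159 = 57179571$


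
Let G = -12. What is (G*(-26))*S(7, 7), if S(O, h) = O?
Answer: 2184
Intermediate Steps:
(G*(-26))*S(7, 7) = -12*(-26)*7 = 312*7 = 2184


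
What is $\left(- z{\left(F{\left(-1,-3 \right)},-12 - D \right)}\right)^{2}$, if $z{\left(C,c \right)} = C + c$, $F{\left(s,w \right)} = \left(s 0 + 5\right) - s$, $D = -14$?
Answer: $64$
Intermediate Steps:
$F{\left(s,w \right)} = 5 - s$ ($F{\left(s,w \right)} = \left(0 + 5\right) - s = 5 - s$)
$\left(- z{\left(F{\left(-1,-3 \right)},-12 - D \right)}\right)^{2} = \left(- (\left(5 - -1\right) - -2)\right)^{2} = \left(- (\left(5 + 1\right) + \left(-12 + 14\right))\right)^{2} = \left(- (6 + 2)\right)^{2} = \left(\left(-1\right) 8\right)^{2} = \left(-8\right)^{2} = 64$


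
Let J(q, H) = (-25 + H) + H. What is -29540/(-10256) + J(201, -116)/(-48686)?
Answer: 180102529/62415452 ≈ 2.8855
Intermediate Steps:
J(q, H) = -25 + 2*H
-29540/(-10256) + J(201, -116)/(-48686) = -29540/(-10256) + (-25 + 2*(-116))/(-48686) = -29540*(-1/10256) + (-25 - 232)*(-1/48686) = 7385/2564 - 257*(-1/48686) = 7385/2564 + 257/48686 = 180102529/62415452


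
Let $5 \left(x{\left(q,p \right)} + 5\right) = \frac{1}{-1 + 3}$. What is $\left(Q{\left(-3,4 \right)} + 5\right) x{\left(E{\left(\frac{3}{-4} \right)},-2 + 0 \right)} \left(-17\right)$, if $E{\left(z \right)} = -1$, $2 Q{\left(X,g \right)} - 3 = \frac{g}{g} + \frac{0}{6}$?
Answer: $\frac{5831}{10} \approx 583.1$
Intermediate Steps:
$Q{\left(X,g \right)} = 2$ ($Q{\left(X,g \right)} = \frac{3}{2} + \frac{\frac{g}{g} + \frac{0}{6}}{2} = \frac{3}{2} + \frac{1 + 0 \cdot \frac{1}{6}}{2} = \frac{3}{2} + \frac{1 + 0}{2} = \frac{3}{2} + \frac{1}{2} \cdot 1 = \frac{3}{2} + \frac{1}{2} = 2$)
$x{\left(q,p \right)} = - \frac{49}{10}$ ($x{\left(q,p \right)} = -5 + \frac{1}{5 \left(-1 + 3\right)} = -5 + \frac{1}{5 \cdot 2} = -5 + \frac{1}{5} \cdot \frac{1}{2} = -5 + \frac{1}{10} = - \frac{49}{10}$)
$\left(Q{\left(-3,4 \right)} + 5\right) x{\left(E{\left(\frac{3}{-4} \right)},-2 + 0 \right)} \left(-17\right) = \left(2 + 5\right) \left(- \frac{49}{10}\right) \left(-17\right) = 7 \left(- \frac{49}{10}\right) \left(-17\right) = \left(- \frac{343}{10}\right) \left(-17\right) = \frac{5831}{10}$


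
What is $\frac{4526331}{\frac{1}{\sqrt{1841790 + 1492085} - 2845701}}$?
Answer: $-12880584653031 + 22631655 \sqrt{133355} \approx -1.2872 \cdot 10^{13}$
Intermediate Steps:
$\frac{4526331}{\frac{1}{\sqrt{1841790 + 1492085} - 2845701}} = \frac{4526331}{\frac{1}{\sqrt{3333875} - 2845701}} = \frac{4526331}{\frac{1}{5 \sqrt{133355} - 2845701}} = \frac{4526331}{\frac{1}{-2845701 + 5 \sqrt{133355}}} = 4526331 \left(-2845701 + 5 \sqrt{133355}\right) = -12880584653031 + 22631655 \sqrt{133355}$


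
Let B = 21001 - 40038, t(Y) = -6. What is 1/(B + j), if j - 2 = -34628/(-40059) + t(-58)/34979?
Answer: -1401223761/26671083278177 ≈ -5.2537e-5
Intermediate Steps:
j = 4013459980/1401223761 (j = 2 + (-34628/(-40059) - 6/34979) = 2 + (-34628*(-1/40059) - 6*1/34979) = 2 + (34628/40059 - 6/34979) = 2 + 1211012458/1401223761 = 4013459980/1401223761 ≈ 2.8643)
B = -19037
1/(B + j) = 1/(-19037 + 4013459980/1401223761) = 1/(-26671083278177/1401223761) = -1401223761/26671083278177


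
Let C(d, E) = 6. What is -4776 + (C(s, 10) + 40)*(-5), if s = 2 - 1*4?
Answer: -5006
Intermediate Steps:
s = -2 (s = 2 - 4 = -2)
-4776 + (C(s, 10) + 40)*(-5) = -4776 + (6 + 40)*(-5) = -4776 + 46*(-5) = -4776 - 230 = -5006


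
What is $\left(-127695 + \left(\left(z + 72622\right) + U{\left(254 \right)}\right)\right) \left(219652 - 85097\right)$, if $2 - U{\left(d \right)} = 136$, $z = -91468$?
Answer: $-19735854625$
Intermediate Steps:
$U{\left(d \right)} = -134$ ($U{\left(d \right)} = 2 - 136 = -134$)
$\left(-127695 + \left(\left(z + 72622\right) + U{\left(254 \right)}\right)\right) \left(219652 - 85097\right) = \left(-127695 + \left(\left(-91468 + 72622\right) - 134\right)\right) \left(219652 - 85097\right) = \left(-127695 - 18980\right) \left(219652 - 85097\right) = \left(-127695 - 18980\right) 134555 = \left(-146675\right) 134555 = -19735854625$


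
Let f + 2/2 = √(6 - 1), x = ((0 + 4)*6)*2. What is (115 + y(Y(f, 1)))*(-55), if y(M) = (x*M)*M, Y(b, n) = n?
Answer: -8965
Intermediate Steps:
x = 48 (x = (4*6)*2 = 24*2 = 48)
f = -1 + √5 (f = -1 + √(6 - 1) = -1 + √5 ≈ 1.2361)
y(M) = 48*M² (y(M) = (48*M)*M = 48*M²)
(115 + y(Y(f, 1)))*(-55) = (115 + 48*1²)*(-55) = (115 + 48*1)*(-55) = (115 + 48)*(-55) = 163*(-55) = -8965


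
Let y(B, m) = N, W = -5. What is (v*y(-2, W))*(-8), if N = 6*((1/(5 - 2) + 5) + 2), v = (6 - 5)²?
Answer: -352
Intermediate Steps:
v = 1 (v = 1² = 1)
N = 44 (N = 6*((1/3 + 5) + 2) = 6*((⅓ + 5) + 2) = 6*(16/3 + 2) = 6*(22/3) = 44)
y(B, m) = 44
(v*y(-2, W))*(-8) = (1*44)*(-8) = 44*(-8) = -352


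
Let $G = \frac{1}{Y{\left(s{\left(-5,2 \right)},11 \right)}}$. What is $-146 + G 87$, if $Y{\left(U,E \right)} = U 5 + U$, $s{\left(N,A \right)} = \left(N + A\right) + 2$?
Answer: $- \frac{321}{2} \approx -160.5$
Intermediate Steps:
$s{\left(N,A \right)} = 2 + A + N$ ($s{\left(N,A \right)} = \left(A + N\right) + 2 = 2 + A + N$)
$Y{\left(U,E \right)} = 6 U$ ($Y{\left(U,E \right)} = 5 U + U = 6 U$)
$G = - \frac{1}{6}$ ($G = \frac{1}{6 \left(2 + 2 - 5\right)} = \frac{1}{6 \left(-1\right)} = \frac{1}{-6} = - \frac{1}{6} \approx -0.16667$)
$-146 + G 87 = -146 - \frac{29}{2} = - \frac{321}{2}$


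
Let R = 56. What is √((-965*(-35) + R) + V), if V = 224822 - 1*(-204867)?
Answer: 4*√28970 ≈ 680.82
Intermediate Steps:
V = 429689 (V = 224822 + 204867 = 429689)
√((-965*(-35) + R) + V) = √((-965*(-35) + 56) + 429689) = √((-193*(-175) + 56) + 429689) = √((33775 + 56) + 429689) = √(33831 + 429689) = √463520 = 4*√28970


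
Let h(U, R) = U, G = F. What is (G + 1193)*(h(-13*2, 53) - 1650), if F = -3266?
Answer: 3474348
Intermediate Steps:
G = -3266
(G + 1193)*(h(-13*2, 53) - 1650) = (-3266 + 1193)*(-13*2 - 1650) = -2073*(-26 - 1650) = -2073*(-1676) = 3474348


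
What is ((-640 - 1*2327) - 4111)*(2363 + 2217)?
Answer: -32417240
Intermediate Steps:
((-640 - 1*2327) - 4111)*(2363 + 2217) = ((-640 - 2327) - 4111)*4580 = (-2967 - 4111)*4580 = -7078*4580 = -32417240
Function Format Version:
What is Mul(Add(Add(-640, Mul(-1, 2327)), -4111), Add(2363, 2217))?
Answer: -32417240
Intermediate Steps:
Mul(Add(Add(-640, Mul(-1, 2327)), -4111), Add(2363, 2217)) = Mul(Add(Add(-640, -2327), -4111), 4580) = Mul(Add(-2967, -4111), 4580) = Mul(-7078, 4580) = -32417240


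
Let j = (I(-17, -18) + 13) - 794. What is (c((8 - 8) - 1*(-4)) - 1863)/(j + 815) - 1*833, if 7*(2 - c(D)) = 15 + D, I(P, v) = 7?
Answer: -252117/287 ≈ -878.46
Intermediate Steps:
j = -774 (j = (7 + 13) - 794 = 20 - 794 = -774)
c(D) = -1/7 - D/7 (c(D) = 2 - (15 + D)/7 = 2 + (-15/7 - D/7) = -1/7 - D/7)
(c((8 - 8) - 1*(-4)) - 1863)/(j + 815) - 1*833 = ((-1/7 - ((8 - 8) - 1*(-4))/7) - 1863)/(-774 + 815) - 1*833 = ((-1/7 - (0 + 4)/7) - 1863)/41 - 833 = ((-1/7 - 1/7*4) - 1863)*(1/41) - 833 = ((-1/7 - 4/7) - 1863)*(1/41) - 833 = (-5/7 - 1863)*(1/41) - 833 = -13046/7*1/41 - 833 = -13046/287 - 833 = -252117/287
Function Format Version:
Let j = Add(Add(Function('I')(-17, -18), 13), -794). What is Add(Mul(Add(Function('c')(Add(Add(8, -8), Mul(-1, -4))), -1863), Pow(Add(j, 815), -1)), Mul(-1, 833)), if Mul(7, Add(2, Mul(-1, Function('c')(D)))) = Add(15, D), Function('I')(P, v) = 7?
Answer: Rational(-252117, 287) ≈ -878.46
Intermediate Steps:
j = -774 (j = Add(Add(7, 13), -794) = Add(20, -794) = -774)
Function('c')(D) = Add(Rational(-1, 7), Mul(Rational(-1, 7), D)) (Function('c')(D) = Add(2, Mul(Rational(-1, 7), Add(15, D))) = Add(2, Add(Rational(-15, 7), Mul(Rational(-1, 7), D))) = Add(Rational(-1, 7), Mul(Rational(-1, 7), D)))
Add(Mul(Add(Function('c')(Add(Add(8, -8), Mul(-1, -4))), -1863), Pow(Add(j, 815), -1)), Mul(-1, 833)) = Add(Mul(Add(Add(Rational(-1, 7), Mul(Rational(-1, 7), Add(Add(8, -8), Mul(-1, -4)))), -1863), Pow(Add(-774, 815), -1)), Mul(-1, 833)) = Add(Mul(Add(Add(Rational(-1, 7), Mul(Rational(-1, 7), Add(0, 4))), -1863), Pow(41, -1)), -833) = Add(Mul(Add(Add(Rational(-1, 7), Mul(Rational(-1, 7), 4)), -1863), Rational(1, 41)), -833) = Add(Mul(Add(Add(Rational(-1, 7), Rational(-4, 7)), -1863), Rational(1, 41)), -833) = Add(Mul(Add(Rational(-5, 7), -1863), Rational(1, 41)), -833) = Add(Mul(Rational(-13046, 7), Rational(1, 41)), -833) = Add(Rational(-13046, 287), -833) = Rational(-252117, 287)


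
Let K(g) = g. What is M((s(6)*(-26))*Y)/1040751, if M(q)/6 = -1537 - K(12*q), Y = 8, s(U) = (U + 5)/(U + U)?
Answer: 1502/346917 ≈ 0.0043296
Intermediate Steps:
s(U) = (5 + U)/(2*U) (s(U) = (5 + U)/((2*U)) = (5 + U)*(1/(2*U)) = (5 + U)/(2*U))
M(q) = -9222 - 72*q (M(q) = 6*(-1537 - 12*q) = -9222 - 72*q)
M((s(6)*(-26))*Y)/1040751 = (-9222 - 72*((½)*(5 + 6)/6)*(-26)*8)/1040751 = (-9222 - 72*((½)*(⅙)*11)*(-26)*8)*(1/1040751) = (-9222 - 72*(11/12)*(-26)*8)*(1/1040751) = (-9222 - (-1716)*8)*(1/1040751) = (-9222 - 72*(-572/3))*(1/1040751) = (-9222 + 13728)*(1/1040751) = 4506*(1/1040751) = 1502/346917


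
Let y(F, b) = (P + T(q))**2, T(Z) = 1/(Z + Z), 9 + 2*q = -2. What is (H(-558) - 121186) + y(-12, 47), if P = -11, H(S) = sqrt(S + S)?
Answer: -14648622/121 + 6*I*sqrt(31) ≈ -1.2106e+5 + 33.407*I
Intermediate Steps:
H(S) = sqrt(2)*sqrt(S) (H(S) = sqrt(2*S) = sqrt(2)*sqrt(S))
q = -11/2 (q = -9/2 + (1/2)*(-2) = -9/2 - 1 = -11/2 ≈ -5.5000)
T(Z) = 1/(2*Z)
y(F, b) = 14884/121 (y(F, b) = (-11 + 1/(2*(-11/2)))**2 = (-11 + (1/2)*(-2/11))**2 = (-11 - 1/11)**2 = (-122/11)**2 = 14884/121)
(H(-558) - 121186) + y(-12, 47) = (sqrt(2)*sqrt(-558) - 121186) + 14884/121 = (sqrt(2)*(3*I*sqrt(62)) - 121186) + 14884/121 = (6*I*sqrt(31) - 121186) + 14884/121 = (-121186 + 6*I*sqrt(31)) + 14884/121 = -14648622/121 + 6*I*sqrt(31)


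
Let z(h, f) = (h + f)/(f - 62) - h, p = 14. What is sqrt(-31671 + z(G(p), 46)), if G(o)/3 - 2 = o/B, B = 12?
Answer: I*sqrt(2027774)/8 ≈ 178.0*I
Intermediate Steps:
G(o) = 6 + o/4 (G(o) = 6 + 3*(o/12) = 6 + o/4)
z(h, f) = -h + (f + h)/(-62 + f) (z(h, f) = (f + h)/(-62 + f) - h = -h + (f + h)/(-62 + f))
sqrt(-31671 + z(G(p), 46)) = sqrt(-31671 + (46 + 63*(6 + (1/4)*14) - 1*46*(6 + (1/4)*14))/(-62 + 46)) = sqrt(-31671 + (46 + 63*(6 + 7/2) - 1*46*(6 + 7/2))/(-16)) = sqrt(-31671 - (46 + 63*(19/2) - 1*46*19/2)/16) = sqrt(-31671 - (46 + 1197/2 - 437)/16) = sqrt(-31671 - 1/16*415/2) = sqrt(-31671 - 415/32) = sqrt(-1013887/32) = I*sqrt(2027774)/8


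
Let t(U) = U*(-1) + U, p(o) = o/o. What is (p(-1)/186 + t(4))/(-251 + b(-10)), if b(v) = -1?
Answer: -1/46872 ≈ -2.1335e-5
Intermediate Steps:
p(o) = 1
t(U) = 0 (t(U) = -U + U = 0)
(p(-1)/186 + t(4))/(-251 + b(-10)) = (1/186 + 0)/(-251 - 1) = (1*(1/186) + 0)/(-252) = (1/186 + 0)*(-1/252) = (1/186)*(-1/252) = -1/46872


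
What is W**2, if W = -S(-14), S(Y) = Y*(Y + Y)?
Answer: 153664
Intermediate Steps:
S(Y) = 2*Y**2 (S(Y) = Y*(2*Y) = 2*Y**2)
W = -392 (W = -2*(-14)**2 = -2*196 = -1*392 = -392)
W**2 = (-392)**2 = 153664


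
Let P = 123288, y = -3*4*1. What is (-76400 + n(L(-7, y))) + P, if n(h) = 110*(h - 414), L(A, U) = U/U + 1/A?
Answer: 10096/7 ≈ 1442.3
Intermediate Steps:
y = -12 (y = -12*1 = -12)
L(A, U) = 1 + 1/A
n(h) = -45540 + 110*h (n(h) = 110*(-414 + h) = -45540 + 110*h)
(-76400 + n(L(-7, y))) + P = (-76400 + (-45540 + 110*((1 - 7)/(-7)))) + 123288 = (-76400 + (-45540 + 110*(-⅐*(-6)))) + 123288 = (-76400 + (-45540 + 110*(6/7))) + 123288 = (-76400 + (-45540 + 660/7)) + 123288 = (-76400 - 318120/7) + 123288 = -852920/7 + 123288 = 10096/7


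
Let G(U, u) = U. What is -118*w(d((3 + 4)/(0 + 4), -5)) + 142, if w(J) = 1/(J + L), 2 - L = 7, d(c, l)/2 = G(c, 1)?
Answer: 662/3 ≈ 220.67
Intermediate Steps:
d(c, l) = 2*c
L = -5 (L = 2 - 1*7 = 2 - 7 = -5)
w(J) = 1/(-5 + J) (w(J) = 1/(J - 5) = 1/(-5 + J))
-118*w(d((3 + 4)/(0 + 4), -5)) + 142 = -118/(-5 + 2*((3 + 4)/(0 + 4))) + 142 = -118/(-5 + 2*(7/4)) + 142 = -118/(-5 + 7/2) + 142 = -118/(-3/2) + 142 = -118*(-2/3) + 142 = 236/3 + 142 = 662/3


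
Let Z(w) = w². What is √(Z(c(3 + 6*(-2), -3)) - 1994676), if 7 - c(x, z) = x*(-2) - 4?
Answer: I*√1994627 ≈ 1412.3*I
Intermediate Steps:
c(x, z) = 11 + 2*x (c(x, z) = 7 - (x*(-2) - 4) = 7 - (-2*x - 4) = 7 - (-4 - 2*x) = 7 + (4 + 2*x) = 11 + 2*x)
√(Z(c(3 + 6*(-2), -3)) - 1994676) = √((11 + 2*(3 + 6*(-2)))² - 1994676) = √((11 + 2*(3 - 12))² - 1994676) = √((11 + 2*(-9))² - 1994676) = √((11 - 18)² - 1994676) = √((-7)² - 1994676) = √(49 - 1994676) = √(-1994627) = I*√1994627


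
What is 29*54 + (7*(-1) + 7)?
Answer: 1566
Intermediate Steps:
29*54 + (7*(-1) + 7) = 1566 + (-7 + 7) = 1566 + 0 = 1566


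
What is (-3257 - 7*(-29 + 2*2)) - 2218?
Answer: -5300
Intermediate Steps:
(-3257 - 7*(-29 + 2*2)) - 2218 = (-3257 - 7*(-29 + 4)) - 2218 = (-3257 - 7*(-25)) - 2218 = (-3257 + 175) - 2218 = -3082 - 2218 = -5300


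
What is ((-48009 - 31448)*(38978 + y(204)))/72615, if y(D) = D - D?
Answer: -3097074946/72615 ≈ -42651.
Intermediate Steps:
y(D) = 0
((-48009 - 31448)*(38978 + y(204)))/72615 = ((-48009 - 31448)*(38978 + 0))/72615 = -79457*38978*(1/72615) = -3097074946*1/72615 = -3097074946/72615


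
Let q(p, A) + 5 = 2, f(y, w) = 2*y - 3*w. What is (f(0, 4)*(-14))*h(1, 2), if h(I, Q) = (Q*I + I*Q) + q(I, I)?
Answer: 168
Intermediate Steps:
f(y, w) = -3*w + 2*y
q(p, A) = -3 (q(p, A) = -5 + 2 = -3)
h(I, Q) = -3 + 2*I*Q (h(I, Q) = (Q*I + I*Q) - 3 = (I*Q + I*Q) - 3 = 2*I*Q - 3 = -3 + 2*I*Q)
(f(0, 4)*(-14))*h(1, 2) = ((-3*4 + 2*0)*(-14))*(-3 + 2*1*2) = ((-12 + 0)*(-14))*(-3 + 4) = -12*(-14)*1 = 168*1 = 168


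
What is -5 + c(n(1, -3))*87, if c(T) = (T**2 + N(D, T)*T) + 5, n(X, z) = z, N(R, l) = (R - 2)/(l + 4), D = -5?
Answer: 3040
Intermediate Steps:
N(R, l) = (-2 + R)/(4 + l)
c(T) = 5 + T**2 - 7*T/(4 + T) (c(T) = (T**2 + ((-2 - 5)/(4 + T))*T) + 5 = (T**2 + (-7/(4 + T))*T) + 5 = (T**2 - 7*T/(4 + T)) + 5 = 5 + T**2 - 7*T/(4 + T))
-5 + c(n(1, -3))*87 = -5 + ((-7*(-3) + (4 - 3)*(5 + (-3)**2))/(4 - 3))*87 = -5 + ((21 + 1*(5 + 9))/1)*87 = -5 + (1*(21 + 1*14))*87 = -5 + (1*(21 + 14))*87 = -5 + (1*35)*87 = -5 + 35*87 = -5 + 3045 = 3040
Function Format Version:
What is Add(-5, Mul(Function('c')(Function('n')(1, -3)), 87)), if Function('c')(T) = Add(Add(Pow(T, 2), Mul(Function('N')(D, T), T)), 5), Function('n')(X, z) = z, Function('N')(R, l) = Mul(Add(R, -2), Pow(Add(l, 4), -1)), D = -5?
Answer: 3040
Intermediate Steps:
Function('N')(R, l) = Mul(Pow(Add(4, l), -1), Add(-2, R)) (Function('N')(R, l) = Mul(Add(-2, R), Pow(Add(4, l), -1)) = Mul(Pow(Add(4, l), -1), Add(-2, R)))
Function('c')(T) = Add(5, Pow(T, 2), Mul(-7, T, Pow(Add(4, T), -1))) (Function('c')(T) = Add(Add(Pow(T, 2), Mul(Mul(Pow(Add(4, T), -1), Add(-2, -5)), T)), 5) = Add(Add(Pow(T, 2), Mul(Mul(Pow(Add(4, T), -1), -7), T)), 5) = Add(Add(Pow(T, 2), Mul(Mul(-7, Pow(Add(4, T), -1)), T)), 5) = Add(Add(Pow(T, 2), Mul(-7, T, Pow(Add(4, T), -1))), 5) = Add(5, Pow(T, 2), Mul(-7, T, Pow(Add(4, T), -1))))
Add(-5, Mul(Function('c')(Function('n')(1, -3)), 87)) = Add(-5, Mul(Mul(Pow(Add(4, -3), -1), Add(Mul(-7, -3), Mul(Add(4, -3), Add(5, Pow(-3, 2))))), 87)) = Add(-5, Mul(Mul(Pow(1, -1), Add(21, Mul(1, Add(5, 9)))), 87)) = Add(-5, Mul(Mul(1, Add(21, Mul(1, 14))), 87)) = Add(-5, Mul(Mul(1, Add(21, 14)), 87)) = Add(-5, Mul(Mul(1, 35), 87)) = Add(-5, Mul(35, 87)) = Add(-5, 3045) = 3040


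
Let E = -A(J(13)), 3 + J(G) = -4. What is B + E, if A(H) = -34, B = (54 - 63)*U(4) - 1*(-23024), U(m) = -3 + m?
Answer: 23049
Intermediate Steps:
J(G) = -7 (J(G) = -3 - 4 = -7)
B = 23015 (B = (54 - 63)*(-3 + 4) - 1*(-23024) = -9*1 + 23024 = -9 + 23024 = 23015)
E = 34 (E = -1*(-34) = 34)
B + E = 23015 + 34 = 23049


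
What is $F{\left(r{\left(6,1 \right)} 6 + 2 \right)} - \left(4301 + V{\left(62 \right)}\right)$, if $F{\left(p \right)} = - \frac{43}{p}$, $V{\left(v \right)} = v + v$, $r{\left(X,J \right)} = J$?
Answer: $- \frac{35443}{8} \approx -4430.4$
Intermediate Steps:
$V{\left(v \right)} = 2 v$
$F{\left(r{\left(6,1 \right)} 6 + 2 \right)} - \left(4301 + V{\left(62 \right)}\right) = - \frac{43}{1 \cdot 6 + 2} - \left(4301 + 2 \cdot 62\right) = - \frac{43}{6 + 2} - \left(4301 + 124\right) = - \frac{43}{8} - 4425 = - \frac{35443}{8}$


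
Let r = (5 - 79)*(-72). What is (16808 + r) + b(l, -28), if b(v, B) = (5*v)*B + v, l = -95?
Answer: 35341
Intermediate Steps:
r = 5328 (r = -74*(-72) = 5328)
b(v, B) = v + 5*B*v (b(v, B) = 5*B*v + v = v + 5*B*v)
(16808 + r) + b(l, -28) = (16808 + 5328) - 95*(1 + 5*(-28)) = 22136 - 95*(1 - 140) = 22136 - 95*(-139) = 22136 + 13205 = 35341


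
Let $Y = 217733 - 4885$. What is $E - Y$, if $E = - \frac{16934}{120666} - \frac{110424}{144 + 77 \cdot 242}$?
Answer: $- \frac{120574680069635}{566466537} \approx -2.1285 \cdot 10^{5}$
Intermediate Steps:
$E = - \frac{3410602259}{566466537}$ ($E = \left(-16934\right) \frac{1}{120666} - \frac{110424}{144 + 18634} = - \frac{8467}{60333} - \frac{110424}{18778} = - \frac{8467}{60333} - \frac{55212}{9389} = - \frac{3410602259}{566466537} \approx -6.0208$)
$Y = 212848$ ($Y = 217733 - 4885 = 212848$)
$E - Y = - \frac{3410602259}{566466537} - 212848 = - \frac{120574680069635}{566466537}$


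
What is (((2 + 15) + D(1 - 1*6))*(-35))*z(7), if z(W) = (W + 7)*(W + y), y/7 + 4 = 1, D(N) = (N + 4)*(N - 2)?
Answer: 164640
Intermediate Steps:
D(N) = (-2 + N)*(4 + N) (D(N) = (4 + N)*(-2 + N) = (-2 + N)*(4 + N))
y = -21 (y = -28 + 7*1 = -28 + 7 = -21)
z(W) = (-21 + W)*(7 + W) (z(W) = (W + 7)*(W - 21) = (7 + W)*(-21 + W) = (-21 + W)*(7 + W))
(((2 + 15) + D(1 - 1*6))*(-35))*z(7) = (((2 + 15) + (-8 + (1 - 1*6)² + 2*(1 - 1*6)))*(-35))*(-147 + 7² - 14*7) = ((17 + (-8 + (1 - 6)² + 2*(1 - 6)))*(-35))*(-147 + 49 - 98) = ((17 + (-8 + (-5)² + 2*(-5)))*(-35))*(-196) = ((17 + (-8 + 25 - 10))*(-35))*(-196) = ((17 + 7)*(-35))*(-196) = (24*(-35))*(-196) = -840*(-196) = 164640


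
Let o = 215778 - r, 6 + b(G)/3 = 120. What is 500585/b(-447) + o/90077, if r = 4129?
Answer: 45163579003/30806334 ≈ 1466.0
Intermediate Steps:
b(G) = 342 (b(G) = -18 + 3*120 = -18 + 360 = 342)
o = 211649 (o = 215778 - 1*4129 = 215778 - 4129 = 211649)
500585/b(-447) + o/90077 = 500585/342 + 211649/90077 = 45163579003/30806334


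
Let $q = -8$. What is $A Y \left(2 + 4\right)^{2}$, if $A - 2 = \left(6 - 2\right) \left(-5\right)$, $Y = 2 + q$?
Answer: $3888$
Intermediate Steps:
$Y = -6$ ($Y = 2 - 8 = -6$)
$A = -18$ ($A = 2 + \left(6 - 2\right) \left(-5\right) = 2 + 4 \left(-5\right) = 2 - 20 = -18$)
$A Y \left(2 + 4\right)^{2} = \left(-18\right) \left(-6\right) \left(2 + 4\right)^{2} = 108 \cdot 6^{2} = 108 \cdot 36 = 3888$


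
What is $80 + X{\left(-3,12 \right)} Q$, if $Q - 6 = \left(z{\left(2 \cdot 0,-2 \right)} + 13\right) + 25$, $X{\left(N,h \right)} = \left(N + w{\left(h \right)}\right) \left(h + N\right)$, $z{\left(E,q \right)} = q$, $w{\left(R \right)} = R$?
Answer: $3482$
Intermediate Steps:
$X{\left(N,h \right)} = \left(N + h\right)^{2}$ ($X{\left(N,h \right)} = \left(N + h\right) \left(h + N\right) = \left(N + h\right) \left(N + h\right) = \left(N + h\right)^{2}$)
$Q = 42$ ($Q = 6 + \left(\left(-2 + 13\right) + 25\right) = 6 + \left(11 + 25\right) = 6 + 36 = 42$)
$80 + X{\left(-3,12 \right)} Q = 80 + \left(\left(-3\right)^{2} + 12^{2} + 2 \left(-3\right) 12\right) 42 = 80 + \left(9 + 144 - 72\right) 42 = 80 + 81 \cdot 42 = 80 + 3402 = 3482$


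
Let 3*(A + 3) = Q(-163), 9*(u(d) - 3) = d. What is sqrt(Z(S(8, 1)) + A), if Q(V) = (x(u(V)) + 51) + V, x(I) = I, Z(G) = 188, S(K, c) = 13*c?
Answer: sqrt(11553)/9 ≈ 11.943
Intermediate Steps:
u(d) = 3 + d/9
Q(V) = 54 + 10*V/9 (Q(V) = ((3 + V/9) + 51) + V = (54 + V/9) + V = 54 + 10*V/9)
A = -1225/27 (A = -3 + (54 + (10/9)*(-163))/3 = -3 + (54 - 1630/9)/3 = -3 + (1/3)*(-1144/9) = -3 - 1144/27 = -1225/27 ≈ -45.370)
sqrt(Z(S(8, 1)) + A) = sqrt(188 - 1225/27) = sqrt(3851/27) = sqrt(11553)/9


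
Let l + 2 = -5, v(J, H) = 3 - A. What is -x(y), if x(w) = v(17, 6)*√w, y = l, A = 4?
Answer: I*√7 ≈ 2.6458*I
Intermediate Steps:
v(J, H) = -1 (v(J, H) = 3 - 1*4 = 3 - 4 = -1)
l = -7 (l = -2 - 5 = -7)
y = -7
x(w) = -√w
-x(y) = -(-1)*√(-7) = -(-1)*I*√7 = I*√7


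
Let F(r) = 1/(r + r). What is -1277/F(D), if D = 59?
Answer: -150686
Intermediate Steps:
F(r) = 1/(2*r)
-1277/F(D) = -1277/((½)/59) = -1277/((½)*(1/59)) = -1277/1/118 = -1277*118 = -150686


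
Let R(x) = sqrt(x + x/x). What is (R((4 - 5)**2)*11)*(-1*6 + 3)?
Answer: -33*sqrt(2) ≈ -46.669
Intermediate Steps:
R(x) = sqrt(1 + x) (R(x) = sqrt(x + 1) = sqrt(1 + x))
(R((4 - 5)**2)*11)*(-1*6 + 3) = (sqrt(1 + (4 - 5)**2)*11)*(-1*6 + 3) = (sqrt(1 + (-1)**2)*11)*(-6 + 3) = (sqrt(1 + 1)*11)*(-3) = (sqrt(2)*11)*(-3) = (11*sqrt(2))*(-3) = -33*sqrt(2)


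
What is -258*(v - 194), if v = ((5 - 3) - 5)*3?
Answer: 52374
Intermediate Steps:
v = -9 (v = (2 - 5)*3 = -3*3 = -9)
-258*(v - 194) = -258*(-9 - 194) = -258*(-203) = 52374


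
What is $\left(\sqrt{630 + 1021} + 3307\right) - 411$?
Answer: $2896 + \sqrt{1651} \approx 2936.6$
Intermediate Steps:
$\left(\sqrt{630 + 1021} + 3307\right) - 411 = \left(\sqrt{1651} + 3307\right) - 411 = \left(3307 + \sqrt{1651}\right) - 411 = 2896 + \sqrt{1651}$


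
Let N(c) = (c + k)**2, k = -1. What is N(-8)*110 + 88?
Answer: 8998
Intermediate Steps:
N(c) = (-1 + c)**2 (N(c) = (c - 1)**2 = (-1 + c)**2)
N(-8)*110 + 88 = (-1 - 8)**2*110 + 88 = (-9)**2*110 + 88 = 81*110 + 88 = 8910 + 88 = 8998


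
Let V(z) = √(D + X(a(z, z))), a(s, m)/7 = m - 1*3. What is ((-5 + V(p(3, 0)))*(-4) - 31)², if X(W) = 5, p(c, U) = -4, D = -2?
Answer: 169 + 88*√3 ≈ 321.42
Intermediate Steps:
a(s, m) = -21 + 7*m (a(s, m) = 7*(m - 1*3) = 7*(m - 3) = 7*(-3 + m) = -21 + 7*m)
V(z) = √3 (V(z) = √(-2 + 5) = √3)
((-5 + V(p(3, 0)))*(-4) - 31)² = ((-5 + √3)*(-4) - 31)² = ((20 - 4*√3) - 31)² = (-11 - 4*√3)²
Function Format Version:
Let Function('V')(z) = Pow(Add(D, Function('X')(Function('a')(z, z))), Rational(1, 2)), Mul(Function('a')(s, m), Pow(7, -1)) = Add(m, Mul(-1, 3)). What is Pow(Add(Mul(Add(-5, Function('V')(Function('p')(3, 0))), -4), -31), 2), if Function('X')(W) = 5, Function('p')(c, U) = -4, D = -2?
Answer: Add(169, Mul(88, Pow(3, Rational(1, 2)))) ≈ 321.42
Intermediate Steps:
Function('a')(s, m) = Add(-21, Mul(7, m)) (Function('a')(s, m) = Mul(7, Add(m, Mul(-1, 3))) = Mul(7, Add(m, -3)) = Mul(7, Add(-3, m)) = Add(-21, Mul(7, m)))
Function('V')(z) = Pow(3, Rational(1, 2)) (Function('V')(z) = Pow(Add(-2, 5), Rational(1, 2)) = Pow(3, Rational(1, 2)))
Pow(Add(Mul(Add(-5, Function('V')(Function('p')(3, 0))), -4), -31), 2) = Pow(Add(Mul(Add(-5, Pow(3, Rational(1, 2))), -4), -31), 2) = Pow(Add(Add(20, Mul(-4, Pow(3, Rational(1, 2)))), -31), 2) = Pow(Add(-11, Mul(-4, Pow(3, Rational(1, 2)))), 2)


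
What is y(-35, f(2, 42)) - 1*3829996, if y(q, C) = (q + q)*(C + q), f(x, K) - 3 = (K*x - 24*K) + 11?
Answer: -3763846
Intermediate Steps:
f(x, K) = 14 - 24*K + K*x (f(x, K) = 3 + ((K*x - 24*K) + 11) = 3 + ((-24*K + K*x) + 11) = 3 + (11 - 24*K + K*x) = 14 - 24*K + K*x)
y(q, C) = 2*q*(C + q) (y(q, C) = (2*q)*(C + q) = 2*q*(C + q))
y(-35, f(2, 42)) - 1*3829996 = 2*(-35)*((14 - 24*42 + 42*2) - 35) - 1*3829996 = 2*(-35)*((14 - 1008 + 84) - 35) - 3829996 = 2*(-35)*(-910 - 35) - 3829996 = 2*(-35)*(-945) - 3829996 = 66150 - 3829996 = -3763846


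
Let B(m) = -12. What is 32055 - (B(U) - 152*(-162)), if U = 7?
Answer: 7443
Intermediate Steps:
32055 - (B(U) - 152*(-162)) = 32055 - (-12 - 152*(-162)) = 32055 - (-12 + 24624) = 32055 - 1*24612 = 32055 - 24612 = 7443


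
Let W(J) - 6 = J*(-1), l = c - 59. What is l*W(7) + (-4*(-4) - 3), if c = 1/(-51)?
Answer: 3673/51 ≈ 72.020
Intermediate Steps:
c = -1/51 ≈ -0.019608
l = -3010/51 (l = -1/51 - 59 = -3010/51 ≈ -59.020)
W(J) = 6 - J (W(J) = 6 + J*(-1) = 6 - J)
l*W(7) + (-4*(-4) - 3) = -3010*(6 - 1*7)/51 + (-4*(-4) - 3) = -3010*(6 - 7)/51 + (16 - 3) = -3010/51*(-1) + 13 = 3010/51 + 13 = 3673/51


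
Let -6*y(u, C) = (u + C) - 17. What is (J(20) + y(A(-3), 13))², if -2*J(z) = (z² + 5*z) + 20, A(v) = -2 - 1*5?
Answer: 2399401/36 ≈ 66650.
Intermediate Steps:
A(v) = -7 (A(v) = -2 - 5 = -7)
J(z) = -10 - 5*z/2 - z²/2 (J(z) = -((z² + 5*z) + 20)/2 = -(20 + z² + 5*z)/2 = -10 - 5*z/2 - z²/2)
y(u, C) = 17/6 - C/6 - u/6 (y(u, C) = -((u + C) - 17)/6 = -((C + u) - 17)/6 = -(-17 + C + u)/6 = 17/6 - C/6 - u/6)
(J(20) + y(A(-3), 13))² = ((-10 - 5/2*20 - ½*20²) + (17/6 - ⅙*13 - ⅙*(-7)))² = ((-10 - 50 - ½*400) + (17/6 - 13/6 + 7/6))² = ((-10 - 50 - 200) + 11/6)² = (-260 + 11/6)² = (-1549/6)² = 2399401/36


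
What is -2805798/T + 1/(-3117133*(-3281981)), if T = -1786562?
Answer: 14352177639005184508/9138596287792201913 ≈ 1.5705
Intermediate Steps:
-2805798/T + 1/(-3117133*(-3281981)) = -2805798/(-1786562) + 1/(-3117133*(-3281981)) = -2805798*(-1/1786562) - 1/3117133*(-1/3281981) = 1402899/893281 + 1/10230371280473 = 14352177639005184508/9138596287792201913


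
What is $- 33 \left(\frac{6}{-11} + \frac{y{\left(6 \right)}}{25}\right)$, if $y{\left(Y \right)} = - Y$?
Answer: $\frac{648}{25} \approx 25.92$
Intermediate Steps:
$- 33 \left(\frac{6}{-11} + \frac{y{\left(6 \right)}}{25}\right) = - 33 \left(\frac{6}{-11} + \frac{\left(-1\right) 6}{25}\right) = - 33 \left(6 \left(- \frac{1}{11}\right) - \frac{6}{25}\right) = - 33 \left(- \frac{6}{11} - \frac{6}{25}\right) = \left(-33\right) \left(- \frac{216}{275}\right) = \frac{648}{25}$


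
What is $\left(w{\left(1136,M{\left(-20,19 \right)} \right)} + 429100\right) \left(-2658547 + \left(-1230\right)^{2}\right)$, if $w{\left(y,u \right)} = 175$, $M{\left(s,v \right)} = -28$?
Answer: $-491797615925$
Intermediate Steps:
$\left(w{\left(1136,M{\left(-20,19 \right)} \right)} + 429100\right) \left(-2658547 + \left(-1230\right)^{2}\right) = \left(175 + 429100\right) \left(-2658547 + \left(-1230\right)^{2}\right) = 429275 \left(-2658547 + 1512900\right) = 429275 \left(-1145647\right) = -491797615925$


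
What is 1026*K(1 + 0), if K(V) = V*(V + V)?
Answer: 2052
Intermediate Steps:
K(V) = 2*V**2 (K(V) = V*(2*V) = 2*V**2)
1026*K(1 + 0) = 1026*(2*(1 + 0)**2) = 1026*(2*1**2) = 1026*(2*1) = 1026*2 = 2052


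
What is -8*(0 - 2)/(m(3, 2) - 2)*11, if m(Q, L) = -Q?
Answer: -176/5 ≈ -35.200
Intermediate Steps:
-8*(0 - 2)/(m(3, 2) - 2)*11 = -8*(0 - 2)/(-1*3 - 2)*11 = -(-16)/(-3 - 2)*11 = -(-16)/(-5)*11 = -(-16)*(-1)/5*11 = -8*⅖*11 = -16/5*11 = -176/5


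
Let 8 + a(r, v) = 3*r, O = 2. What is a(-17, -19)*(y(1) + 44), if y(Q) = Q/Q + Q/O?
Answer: -5369/2 ≈ -2684.5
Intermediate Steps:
y(Q) = 1 + Q/2 (y(Q) = Q/Q + Q/2 = 1 + Q*(1/2) = 1 + Q/2)
a(r, v) = -8 + 3*r
a(-17, -19)*(y(1) + 44) = (-8 + 3*(-17))*((1 + (1/2)*1) + 44) = (-8 - 51)*((1 + 1/2) + 44) = -59*(3/2 + 44) = -59*91/2 = -5369/2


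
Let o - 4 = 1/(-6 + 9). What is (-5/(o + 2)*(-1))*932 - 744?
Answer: -156/19 ≈ -8.2105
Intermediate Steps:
o = 13/3 (o = 4 + 1/(-6 + 9) = 4 + 1/3 = 4 + ⅓ = 13/3 ≈ 4.3333)
(-5/(o + 2)*(-1))*932 - 744 = (-5/(13/3 + 2)*(-1))*932 - 744 = (-5/19/3*(-1))*932 - 744 = (-5*3/19*(-1))*932 - 744 = -15/19*(-1)*932 - 744 = (15/19)*932 - 744 = 13980/19 - 744 = -156/19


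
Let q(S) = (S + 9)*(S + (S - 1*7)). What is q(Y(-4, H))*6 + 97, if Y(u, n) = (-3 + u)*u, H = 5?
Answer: 10975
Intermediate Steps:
Y(u, n) = u*(-3 + u)
q(S) = (-7 + 2*S)*(9 + S) (q(S) = (9 + S)*(S + (S - 7)) = (9 + S)*(S + (-7 + S)) = (9 + S)*(-7 + 2*S) = (-7 + 2*S)*(9 + S))
q(Y(-4, H))*6 + 97 = (-63 + 2*(-4*(-3 - 4))² + 11*(-4*(-3 - 4)))*6 + 97 = (-63 + 2*(-4*(-7))² + 11*(-4*(-7)))*6 + 97 = (-63 + 2*28² + 11*28)*6 + 97 = (-63 + 2*784 + 308)*6 + 97 = (-63 + 1568 + 308)*6 + 97 = 1813*6 + 97 = 10878 + 97 = 10975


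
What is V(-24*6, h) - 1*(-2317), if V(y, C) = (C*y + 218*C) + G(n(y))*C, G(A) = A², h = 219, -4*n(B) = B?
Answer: 302347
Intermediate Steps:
n(B) = -B/4
V(y, C) = 218*C + C*y + C*y²/16 (V(y, C) = (C*y + 218*C) + (-y/4)²*C = (218*C + C*y) + (y²/16)*C = (218*C + C*y) + C*y²/16 = 218*C + C*y + C*y²/16)
V(-24*6, h) - 1*(-2317) = (1/16)*219*(3488 + (-24*6)² + 16*(-24*6)) - 1*(-2317) = (1/16)*219*(3488 + (-144)² + 16*(-144)) + 2317 = (1/16)*219*(3488 + 20736 - 2304) + 2317 = (1/16)*219*21920 + 2317 = 300030 + 2317 = 302347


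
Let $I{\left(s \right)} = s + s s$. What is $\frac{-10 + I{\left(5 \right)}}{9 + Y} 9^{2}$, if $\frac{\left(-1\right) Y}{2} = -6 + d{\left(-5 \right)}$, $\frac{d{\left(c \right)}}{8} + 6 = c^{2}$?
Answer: $- \frac{1620}{283} \approx -5.7244$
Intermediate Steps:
$d{\left(c \right)} = -48 + 8 c^{2}$
$Y = -292$ ($Y = - 2 \left(-6 - \left(48 - 8 \left(-5\right)^{2}\right)\right) = - 2 \left(-6 + \left(-48 + 8 \cdot 25\right)\right) = - 2 \left(-6 + \left(-48 + 200\right)\right) = - 2 \left(-6 + 152\right) = \left(-2\right) 146 = -292$)
$I{\left(s \right)} = s + s^{2}$
$\frac{-10 + I{\left(5 \right)}}{9 + Y} 9^{2} = \frac{-10 + 5 \left(1 + 5\right)}{9 - 292} \cdot 9^{2} = \frac{-10 + 5 \cdot 6}{-283} \cdot 81 = \left(-10 + 30\right) \left(- \frac{1}{283}\right) 81 = 20 \left(- \frac{1}{283}\right) 81 = \left(- \frac{20}{283}\right) 81 = - \frac{1620}{283}$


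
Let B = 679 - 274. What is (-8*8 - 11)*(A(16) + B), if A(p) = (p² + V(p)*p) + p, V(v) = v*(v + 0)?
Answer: -357975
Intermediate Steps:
V(v) = v² (V(v) = v*v = v²)
A(p) = p + p² + p³ (A(p) = (p² + p²*p) + p = (p² + p³) + p = p + p² + p³)
B = 405
(-8*8 - 11)*(A(16) + B) = (-8*8 - 11)*(16*(1 + 16 + 16²) + 405) = (-64 - 11)*(16*(1 + 16 + 256) + 405) = -75*(16*273 + 405) = -75*(4368 + 405) = -75*4773 = -357975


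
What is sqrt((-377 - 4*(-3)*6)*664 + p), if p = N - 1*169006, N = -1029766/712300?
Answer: I*sqrt(1885023593908618)/71230 ≈ 609.53*I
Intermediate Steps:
N = -514883/356150 (N = -1029766*1/712300 = -514883/356150 ≈ -1.4457)
p = -60192001783/356150 (p = -514883/356150 - 1*169006 = -514883/356150 - 169006 = -60192001783/356150 ≈ -1.6901e+5)
sqrt((-377 - 4*(-3)*6)*664 + p) = sqrt((-377 - 4*(-3)*6)*664 - 60192001783/356150) = sqrt((-377 + 12*6)*664 - 60192001783/356150) = sqrt((-377 + 72)*664 - 60192001783/356150) = sqrt(-305*664 - 60192001783/356150) = sqrt(-202520 - 60192001783/356150) = sqrt(-132319499783/356150) = I*sqrt(1885023593908618)/71230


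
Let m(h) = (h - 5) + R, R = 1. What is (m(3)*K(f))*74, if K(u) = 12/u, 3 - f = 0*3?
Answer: -296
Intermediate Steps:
m(h) = -4 + h (m(h) = (h - 5) + 1 = (-5 + h) + 1 = -4 + h)
f = 3 (f = 3 - 0*3 = 3 - 1*0 = 3 + 0 = 3)
(m(3)*K(f))*74 = ((-4 + 3)*(12/3))*74 = -12/3*74 = -1*4*74 = -4*74 = -296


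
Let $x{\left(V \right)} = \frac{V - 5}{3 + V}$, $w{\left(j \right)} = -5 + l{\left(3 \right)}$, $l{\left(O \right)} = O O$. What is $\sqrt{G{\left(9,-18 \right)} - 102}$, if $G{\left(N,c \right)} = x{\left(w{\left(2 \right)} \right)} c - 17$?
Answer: $\frac{i \sqrt{5705}}{7} \approx 10.79 i$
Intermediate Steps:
$l{\left(O \right)} = O^{2}$
$w{\left(j \right)} = 4$ ($w{\left(j \right)} = -5 + 3^{2} = -5 + 9 = 4$)
$x{\left(V \right)} = \frac{-5 + V}{3 + V}$
$G{\left(N,c \right)} = -17 - \frac{c}{7}$ ($G{\left(N,c \right)} = \frac{-5 + 4}{3 + 4} c - 17 = \frac{1}{7} \left(-1\right) c - 17 = - \frac{c}{7} - 17 = -17 - \frac{c}{7}$)
$\sqrt{G{\left(9,-18 \right)} - 102} = \sqrt{\left(-17 - - \frac{18}{7}\right) - 102} = \sqrt{\left(-17 + \frac{18}{7}\right) - 102} = \sqrt{- \frac{101}{7} - 102} = \sqrt{- \frac{815}{7}} = \frac{i \sqrt{5705}}{7}$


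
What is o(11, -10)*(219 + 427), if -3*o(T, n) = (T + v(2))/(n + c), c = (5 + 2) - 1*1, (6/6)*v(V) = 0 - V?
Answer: 969/2 ≈ 484.50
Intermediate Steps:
v(V) = -V (v(V) = 0 - V = -V)
c = 6 (c = 7 - 1 = 6)
o(T, n) = -(-2 + T)/(3*(6 + n)) (o(T, n) = -(T - 1*2)/(3*(n + 6)) = -(T - 2)/(3*(6 + n)) = -(-2 + T)/(3*(6 + n)))
o(11, -10)*(219 + 427) = ((2 - 1*11)/(3*(6 - 10)))*(219 + 427) = ((⅓)*(2 - 11)/(-4))*646 = ((⅓)*(-¼)*(-9))*646 = (¾)*646 = 969/2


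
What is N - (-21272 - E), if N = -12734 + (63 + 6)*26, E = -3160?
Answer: 7172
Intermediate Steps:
N = -10940 (N = -12734 + 69*26 = -12734 + 1794 = -10940)
N - (-21272 - E) = -10940 - (-21272 - 1*(-3160)) = -10940 - (-21272 + 3160) = -10940 - 1*(-18112) = -10940 + 18112 = 7172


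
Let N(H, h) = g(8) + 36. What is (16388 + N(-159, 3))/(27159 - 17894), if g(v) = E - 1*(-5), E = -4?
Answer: 3285/1853 ≈ 1.7728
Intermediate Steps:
g(v) = 1 (g(v) = -4 - 1*(-5) = -4 + 5 = 1)
N(H, h) = 37 (N(H, h) = 1 + 36 = 37)
(16388 + N(-159, 3))/(27159 - 17894) = (16388 + 37)/(27159 - 17894) = 16425/9265 = 16425*(1/9265) = 3285/1853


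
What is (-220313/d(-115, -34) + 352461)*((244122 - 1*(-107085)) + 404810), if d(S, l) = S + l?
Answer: 39870070041034/149 ≈ 2.6758e+11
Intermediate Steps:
(-220313/d(-115, -34) + 352461)*((244122 - 1*(-107085)) + 404810) = (-220313/(-115 - 34) + 352461)*((244122 - 1*(-107085)) + 404810) = (-220313/(-149) + 352461)*((244122 + 107085) + 404810) = (-220313*(-1/149) + 352461)*(351207 + 404810) = (220313/149 + 352461)*756017 = (52737002/149)*756017 = 39870070041034/149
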